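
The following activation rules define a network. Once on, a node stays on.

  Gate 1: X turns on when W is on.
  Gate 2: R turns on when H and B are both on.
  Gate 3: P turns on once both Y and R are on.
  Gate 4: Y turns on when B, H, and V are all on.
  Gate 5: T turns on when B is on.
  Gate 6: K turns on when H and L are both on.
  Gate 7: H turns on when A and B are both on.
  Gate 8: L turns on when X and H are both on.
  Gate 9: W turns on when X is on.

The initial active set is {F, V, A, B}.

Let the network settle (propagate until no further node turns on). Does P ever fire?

Gate 7: A and B on → H on.
Gate 4: B, H, and V on → Y on.
Gate 2: H and B on → R on.
Y and R are on, so P turns on (Gate 3).

Yes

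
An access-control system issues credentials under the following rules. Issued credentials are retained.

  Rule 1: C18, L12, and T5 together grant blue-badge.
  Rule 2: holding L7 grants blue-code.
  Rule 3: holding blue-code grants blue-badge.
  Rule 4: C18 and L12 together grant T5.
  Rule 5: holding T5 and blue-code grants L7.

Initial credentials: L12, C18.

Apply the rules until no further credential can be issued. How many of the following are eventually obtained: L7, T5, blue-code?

1

Holding C18 and L12 grants T5 (Rule 4).
L7 would need T5 and blue-code (Rule 5), but blue-code is never granted.
T5: reached.
blue-code would need L7 (Rule 2), but L7 is never granted.
Reached: T5 — 1 of the 3.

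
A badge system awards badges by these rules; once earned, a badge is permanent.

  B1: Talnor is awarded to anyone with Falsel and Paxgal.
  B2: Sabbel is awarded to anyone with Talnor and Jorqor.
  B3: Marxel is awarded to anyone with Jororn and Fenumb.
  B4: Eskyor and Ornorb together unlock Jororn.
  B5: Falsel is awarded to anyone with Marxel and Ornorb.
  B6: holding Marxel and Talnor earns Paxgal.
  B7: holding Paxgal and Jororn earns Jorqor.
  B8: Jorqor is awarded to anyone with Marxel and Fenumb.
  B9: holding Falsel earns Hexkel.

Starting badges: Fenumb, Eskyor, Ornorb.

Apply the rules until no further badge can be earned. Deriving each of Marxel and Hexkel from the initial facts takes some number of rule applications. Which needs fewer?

Marxel

Marxel: With Eskyor and Ornorb, Jororn is earned (B4). With Jororn and Fenumb, Marxel is earned (B3). [2 rule applications]
Hexkel: With Eskyor and Ornorb, Jororn is earned (B4). With Jororn and Fenumb, Marxel is earned (B3). With Marxel and Ornorb, Falsel is earned (B5). With Falsel, Hexkel is earned (B9). [4 rule applications]
Marxel needs fewer.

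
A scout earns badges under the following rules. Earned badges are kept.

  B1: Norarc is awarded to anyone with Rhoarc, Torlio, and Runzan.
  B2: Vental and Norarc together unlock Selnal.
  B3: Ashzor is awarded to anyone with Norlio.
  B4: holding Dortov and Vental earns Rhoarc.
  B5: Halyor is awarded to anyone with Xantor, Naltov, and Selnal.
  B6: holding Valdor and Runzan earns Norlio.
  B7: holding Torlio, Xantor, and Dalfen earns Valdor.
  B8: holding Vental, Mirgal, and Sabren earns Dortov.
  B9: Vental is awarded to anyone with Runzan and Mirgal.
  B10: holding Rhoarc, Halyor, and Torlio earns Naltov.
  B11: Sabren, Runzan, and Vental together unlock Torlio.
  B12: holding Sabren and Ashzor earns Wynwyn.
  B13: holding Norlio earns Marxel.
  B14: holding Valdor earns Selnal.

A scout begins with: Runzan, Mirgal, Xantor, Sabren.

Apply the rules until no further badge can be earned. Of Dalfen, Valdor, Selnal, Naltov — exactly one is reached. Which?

With Runzan and Mirgal, Vental is earned (B9).
With Sabren, Runzan, and Vental, Torlio is earned (B11).
With Vental, Mirgal, and Sabren, Dortov is earned (B8).
With Dortov and Vental, Rhoarc is earned (B4).
With Rhoarc, Torlio, and Runzan, Norarc is earned (B1).
With Vental and Norarc, Selnal is earned (B2).
Valdor would need Torlio, Xantor, and Dalfen (B7), but Dalfen is never earned. No rule produces Dalfen, and it is not given. Naltov would need Rhoarc, Halyor, and Torlio (B10), but Halyor is never earned.

Selnal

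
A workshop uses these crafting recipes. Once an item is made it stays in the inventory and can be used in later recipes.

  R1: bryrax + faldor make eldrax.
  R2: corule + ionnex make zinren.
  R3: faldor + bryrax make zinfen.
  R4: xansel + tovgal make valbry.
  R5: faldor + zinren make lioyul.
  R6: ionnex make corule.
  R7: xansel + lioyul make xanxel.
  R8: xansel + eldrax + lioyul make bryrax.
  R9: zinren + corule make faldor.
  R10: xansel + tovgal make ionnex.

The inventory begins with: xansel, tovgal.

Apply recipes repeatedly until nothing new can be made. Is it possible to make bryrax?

bryrax would need xansel, eldrax, and lioyul (R8), but eldrax is never obtained.

No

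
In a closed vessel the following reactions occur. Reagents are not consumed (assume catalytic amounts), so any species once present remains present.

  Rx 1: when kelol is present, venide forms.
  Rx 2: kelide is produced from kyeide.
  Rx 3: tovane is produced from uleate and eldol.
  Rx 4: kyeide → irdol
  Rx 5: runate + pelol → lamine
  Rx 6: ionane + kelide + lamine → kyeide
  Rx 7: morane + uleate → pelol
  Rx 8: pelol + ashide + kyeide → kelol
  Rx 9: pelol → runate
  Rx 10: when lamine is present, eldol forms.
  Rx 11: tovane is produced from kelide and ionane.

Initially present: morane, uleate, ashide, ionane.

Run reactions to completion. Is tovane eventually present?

morane and uleate present → pelol forms (Rx 7).
pelol present → runate forms (Rx 9).
runate and pelol present → lamine forms (Rx 5).
lamine present → eldol forms (Rx 10).
uleate and eldol present → tovane forms (Rx 3).

Yes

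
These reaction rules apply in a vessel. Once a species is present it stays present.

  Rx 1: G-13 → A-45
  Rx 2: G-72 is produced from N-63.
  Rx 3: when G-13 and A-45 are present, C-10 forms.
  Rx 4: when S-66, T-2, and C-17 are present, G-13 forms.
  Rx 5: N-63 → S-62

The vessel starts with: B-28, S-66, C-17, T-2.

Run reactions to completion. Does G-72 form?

G-72 would need N-63 (Rx 2), but N-63 never forms.

No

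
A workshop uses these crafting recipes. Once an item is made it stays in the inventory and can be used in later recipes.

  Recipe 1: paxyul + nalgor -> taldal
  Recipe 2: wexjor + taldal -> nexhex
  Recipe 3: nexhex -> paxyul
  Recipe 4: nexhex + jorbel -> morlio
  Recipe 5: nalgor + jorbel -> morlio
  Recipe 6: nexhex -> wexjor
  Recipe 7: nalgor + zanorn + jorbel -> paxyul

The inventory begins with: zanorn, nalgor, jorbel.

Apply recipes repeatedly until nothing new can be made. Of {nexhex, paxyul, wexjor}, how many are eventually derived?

1

Using Recipe 7, nalgor, zanorn, and jorbel make paxyul.
nexhex would need wexjor and taldal (Recipe 2), but wexjor is never obtained.
paxyul: reached.
wexjor would need nexhex (Recipe 6), but nexhex is never obtained.
Reached: paxyul — 1 of the 3.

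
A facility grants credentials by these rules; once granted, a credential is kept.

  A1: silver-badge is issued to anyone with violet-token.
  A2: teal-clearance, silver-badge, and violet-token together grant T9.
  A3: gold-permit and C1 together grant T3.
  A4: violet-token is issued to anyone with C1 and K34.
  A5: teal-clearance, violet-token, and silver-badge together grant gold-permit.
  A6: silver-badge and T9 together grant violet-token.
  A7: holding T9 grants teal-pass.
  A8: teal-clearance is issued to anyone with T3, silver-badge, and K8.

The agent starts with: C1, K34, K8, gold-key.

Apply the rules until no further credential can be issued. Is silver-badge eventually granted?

Yes

Holding C1 and K34 grants violet-token (A4).
Holding violet-token grants silver-badge (A1).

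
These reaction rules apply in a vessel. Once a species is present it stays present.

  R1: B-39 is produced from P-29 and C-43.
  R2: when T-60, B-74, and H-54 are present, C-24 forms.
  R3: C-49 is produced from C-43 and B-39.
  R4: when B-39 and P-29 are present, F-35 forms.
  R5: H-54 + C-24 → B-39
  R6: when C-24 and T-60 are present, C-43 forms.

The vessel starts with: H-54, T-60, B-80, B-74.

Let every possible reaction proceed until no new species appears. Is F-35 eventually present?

F-35 would need B-39 and P-29 (R4), but P-29 never forms.

No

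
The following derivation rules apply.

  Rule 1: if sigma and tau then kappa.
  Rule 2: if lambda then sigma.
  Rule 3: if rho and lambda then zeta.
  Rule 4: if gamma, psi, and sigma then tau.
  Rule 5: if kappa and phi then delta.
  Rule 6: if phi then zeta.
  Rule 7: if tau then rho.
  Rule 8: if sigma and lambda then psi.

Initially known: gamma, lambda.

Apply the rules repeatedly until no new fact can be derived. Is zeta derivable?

lambda holds, so sigma follows (Rule 2).
From sigma and lambda, Rule 8 gives psi.
From gamma, psi, and sigma, Rule 4 gives tau.
From tau, Rule 7 gives rho.
From rho and lambda, Rule 3 gives zeta.

Yes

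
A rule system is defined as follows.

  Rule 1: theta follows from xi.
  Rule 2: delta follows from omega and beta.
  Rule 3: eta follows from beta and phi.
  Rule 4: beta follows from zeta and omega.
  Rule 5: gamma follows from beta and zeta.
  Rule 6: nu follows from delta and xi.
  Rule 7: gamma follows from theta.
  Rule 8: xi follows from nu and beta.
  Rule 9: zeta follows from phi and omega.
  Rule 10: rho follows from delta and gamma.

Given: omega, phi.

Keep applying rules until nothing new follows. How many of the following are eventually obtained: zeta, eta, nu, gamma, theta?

From phi and omega, Rule 9 gives zeta.
zeta and omega hold, so beta follows (Rule 4).
beta and zeta hold, so gamma follows (Rule 5).
From beta and phi, Rule 3 gives eta.
zeta: reached.
eta: reached.
nu would need delta and xi (Rule 6), but xi is never established.
gamma: reached.
theta would need xi (Rule 1), but xi is never established.
Reached: zeta, eta, and gamma — 3 of the 5.

3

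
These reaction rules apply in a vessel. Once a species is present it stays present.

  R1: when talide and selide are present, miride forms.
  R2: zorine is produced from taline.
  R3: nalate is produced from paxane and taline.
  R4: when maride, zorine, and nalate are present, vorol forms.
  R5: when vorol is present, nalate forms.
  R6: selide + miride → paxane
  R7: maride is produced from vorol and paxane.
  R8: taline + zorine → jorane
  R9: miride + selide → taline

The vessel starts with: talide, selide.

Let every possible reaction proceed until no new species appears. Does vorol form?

No

vorol would need maride, zorine, and nalate (R4), but maride never forms.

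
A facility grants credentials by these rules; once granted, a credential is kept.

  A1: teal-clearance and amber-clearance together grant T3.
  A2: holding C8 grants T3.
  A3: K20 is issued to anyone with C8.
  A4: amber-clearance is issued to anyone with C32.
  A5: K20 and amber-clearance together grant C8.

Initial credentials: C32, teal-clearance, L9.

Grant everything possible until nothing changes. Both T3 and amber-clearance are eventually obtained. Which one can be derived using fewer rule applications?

amber-clearance: Holding C32 grants amber-clearance (A4). [1 rule application]
T3: Holding C32 grants amber-clearance (A4). Holding teal-clearance and amber-clearance grants T3 (A1). [2 rule applications]
amber-clearance needs fewer.

amber-clearance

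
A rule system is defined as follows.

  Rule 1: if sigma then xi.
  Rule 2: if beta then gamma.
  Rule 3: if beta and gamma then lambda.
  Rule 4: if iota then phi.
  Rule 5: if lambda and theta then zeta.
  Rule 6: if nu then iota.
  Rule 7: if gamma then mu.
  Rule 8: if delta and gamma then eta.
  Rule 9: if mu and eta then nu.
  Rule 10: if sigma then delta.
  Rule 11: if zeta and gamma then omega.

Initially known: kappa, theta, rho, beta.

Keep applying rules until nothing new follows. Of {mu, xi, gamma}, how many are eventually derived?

From beta, Rule 2 gives gamma.
From gamma, Rule 7 gives mu.
mu: reached.
xi would need sigma (Rule 1), but sigma is never established.
gamma: reached.
Reached: mu and gamma — 2 of the 3.

2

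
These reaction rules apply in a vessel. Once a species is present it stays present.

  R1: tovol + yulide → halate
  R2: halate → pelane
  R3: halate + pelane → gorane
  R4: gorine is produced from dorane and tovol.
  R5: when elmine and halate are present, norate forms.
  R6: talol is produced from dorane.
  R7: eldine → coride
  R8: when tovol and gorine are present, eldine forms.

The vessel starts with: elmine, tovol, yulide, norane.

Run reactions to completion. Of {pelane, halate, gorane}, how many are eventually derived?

3

tovol and yulide present → halate forms (R1).
halate present → pelane forms (R2).
halate and pelane present → gorane forms (R3).
pelane: reached.
halate: reached.
gorane: reached.
All 3 are reached.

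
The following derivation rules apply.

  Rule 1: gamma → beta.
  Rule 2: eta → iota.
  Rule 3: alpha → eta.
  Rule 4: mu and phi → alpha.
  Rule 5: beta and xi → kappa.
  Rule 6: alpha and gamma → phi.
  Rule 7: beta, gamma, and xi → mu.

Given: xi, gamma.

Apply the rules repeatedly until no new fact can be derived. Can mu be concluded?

From gamma, Rule 1 gives beta.
From beta, gamma, and xi, Rule 7 gives mu.

Yes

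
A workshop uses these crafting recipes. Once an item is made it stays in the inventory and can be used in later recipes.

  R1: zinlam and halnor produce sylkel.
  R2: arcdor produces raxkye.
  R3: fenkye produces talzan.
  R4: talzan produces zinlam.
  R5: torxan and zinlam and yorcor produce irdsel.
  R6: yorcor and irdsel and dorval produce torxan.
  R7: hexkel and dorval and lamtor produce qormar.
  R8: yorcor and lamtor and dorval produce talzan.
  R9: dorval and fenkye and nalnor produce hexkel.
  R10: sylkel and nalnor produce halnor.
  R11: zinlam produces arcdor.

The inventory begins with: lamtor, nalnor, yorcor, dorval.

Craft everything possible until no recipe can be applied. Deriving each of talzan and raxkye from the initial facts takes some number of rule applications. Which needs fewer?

talzan

talzan: Using R8, yorcor, lamtor, and dorval make talzan. [1 rule application]
raxkye: Using R8, yorcor, lamtor, and dorval make talzan. Using R4, talzan makes zinlam. zinlam → arcdor (R11). Using R2, arcdor makes raxkye. [4 rule applications]
talzan needs fewer.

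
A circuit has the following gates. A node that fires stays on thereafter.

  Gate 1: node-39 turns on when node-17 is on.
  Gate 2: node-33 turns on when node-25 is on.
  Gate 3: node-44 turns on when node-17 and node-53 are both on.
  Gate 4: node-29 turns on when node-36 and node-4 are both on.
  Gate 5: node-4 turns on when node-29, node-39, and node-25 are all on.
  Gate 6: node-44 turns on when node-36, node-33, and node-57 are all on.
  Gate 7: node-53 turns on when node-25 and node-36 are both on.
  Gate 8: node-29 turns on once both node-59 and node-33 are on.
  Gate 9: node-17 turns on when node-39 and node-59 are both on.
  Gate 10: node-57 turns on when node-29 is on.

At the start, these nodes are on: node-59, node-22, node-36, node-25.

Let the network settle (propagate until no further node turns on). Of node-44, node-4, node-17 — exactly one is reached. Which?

node-44

Gate 2: node-25 on → node-33 on.
Gate 8: node-59 and node-33 on → node-29 on.
Gate 10: node-29 on → node-57 on.
Gate 6: node-36, node-33, and node-57 on → node-44 on.
node-17 would need node-39 and node-59 (Gate 9), but node-39 never turns on. node-4 would need node-29, node-39, and node-25 (Gate 5), but node-39 never turns on.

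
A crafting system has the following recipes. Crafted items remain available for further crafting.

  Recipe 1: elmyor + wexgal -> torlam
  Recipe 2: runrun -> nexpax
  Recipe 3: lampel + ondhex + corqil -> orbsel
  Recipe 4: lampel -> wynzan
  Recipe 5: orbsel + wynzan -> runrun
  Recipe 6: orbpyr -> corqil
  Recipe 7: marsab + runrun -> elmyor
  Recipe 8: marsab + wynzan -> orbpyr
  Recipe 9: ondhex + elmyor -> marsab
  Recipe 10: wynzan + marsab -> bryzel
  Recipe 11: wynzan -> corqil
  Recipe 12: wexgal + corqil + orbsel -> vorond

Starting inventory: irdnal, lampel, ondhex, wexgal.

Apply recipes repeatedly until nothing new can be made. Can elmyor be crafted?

elmyor would need marsab and runrun (Recipe 7), but marsab is never obtained.

No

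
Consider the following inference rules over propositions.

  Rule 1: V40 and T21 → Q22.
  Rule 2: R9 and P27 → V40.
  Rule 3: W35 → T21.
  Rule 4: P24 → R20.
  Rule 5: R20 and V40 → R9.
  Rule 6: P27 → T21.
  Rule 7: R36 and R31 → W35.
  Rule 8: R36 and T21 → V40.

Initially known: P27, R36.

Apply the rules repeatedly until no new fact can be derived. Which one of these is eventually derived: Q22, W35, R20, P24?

From P27, Rule 6 gives T21.
From R36 and T21, Rule 8 gives V40.
From V40 and T21, Rule 1 gives Q22.
R20 would need P24 (Rule 4), but P24 is never established. No rule produces P24, and it is not given. W35 would need R36 and R31 (Rule 7), but R31 is never established.

Q22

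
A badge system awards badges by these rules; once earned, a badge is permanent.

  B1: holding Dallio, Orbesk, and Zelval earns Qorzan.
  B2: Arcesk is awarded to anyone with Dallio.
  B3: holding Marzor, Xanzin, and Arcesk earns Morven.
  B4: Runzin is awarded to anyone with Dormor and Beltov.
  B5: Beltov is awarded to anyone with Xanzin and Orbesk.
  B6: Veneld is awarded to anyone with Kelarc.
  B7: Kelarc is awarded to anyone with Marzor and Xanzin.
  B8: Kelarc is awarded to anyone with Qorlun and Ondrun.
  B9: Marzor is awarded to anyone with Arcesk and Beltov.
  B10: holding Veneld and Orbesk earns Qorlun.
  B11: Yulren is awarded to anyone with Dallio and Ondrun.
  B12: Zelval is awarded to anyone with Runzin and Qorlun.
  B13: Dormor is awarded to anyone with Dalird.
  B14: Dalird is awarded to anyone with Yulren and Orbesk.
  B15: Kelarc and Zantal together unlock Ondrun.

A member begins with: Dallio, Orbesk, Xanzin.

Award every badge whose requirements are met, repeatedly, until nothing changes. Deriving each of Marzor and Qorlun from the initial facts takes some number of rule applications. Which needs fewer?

Marzor: With Xanzin and Orbesk, Beltov is earned (B5). With Dallio, Arcesk is earned (B2). With Arcesk and Beltov, Marzor is earned (B9). [3 rule applications]
Qorlun: With Xanzin and Orbesk, Beltov is earned (B5). With Dallio, Arcesk is earned (B2). With Arcesk and Beltov, Marzor is earned (B9). With Marzor and Xanzin, Kelarc is earned (B7). With Kelarc, Veneld is earned (B6). With Veneld and Orbesk, Qorlun is earned (B10). [6 rule applications]
Marzor needs fewer.

Marzor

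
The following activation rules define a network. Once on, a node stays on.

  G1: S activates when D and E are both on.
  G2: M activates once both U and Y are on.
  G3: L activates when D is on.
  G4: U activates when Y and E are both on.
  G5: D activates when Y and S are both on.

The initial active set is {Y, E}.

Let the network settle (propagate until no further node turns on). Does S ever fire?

No

S would need D and E (G1), but D never turns on.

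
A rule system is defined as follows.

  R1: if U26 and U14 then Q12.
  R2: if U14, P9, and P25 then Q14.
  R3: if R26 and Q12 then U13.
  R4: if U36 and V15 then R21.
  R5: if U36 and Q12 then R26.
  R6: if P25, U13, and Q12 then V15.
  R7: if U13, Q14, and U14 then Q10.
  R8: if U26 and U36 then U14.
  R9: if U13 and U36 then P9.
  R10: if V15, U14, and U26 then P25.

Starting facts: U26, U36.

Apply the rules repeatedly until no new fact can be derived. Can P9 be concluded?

U26 and U36 hold, so U14 follows (R8).
U26 and U14 hold, so Q12 follows (R1).
U36 and Q12 hold, so R26 follows (R5).
From R26 and Q12, R3 gives U13.
U13 and U36 hold, so P9 follows (R9).

Yes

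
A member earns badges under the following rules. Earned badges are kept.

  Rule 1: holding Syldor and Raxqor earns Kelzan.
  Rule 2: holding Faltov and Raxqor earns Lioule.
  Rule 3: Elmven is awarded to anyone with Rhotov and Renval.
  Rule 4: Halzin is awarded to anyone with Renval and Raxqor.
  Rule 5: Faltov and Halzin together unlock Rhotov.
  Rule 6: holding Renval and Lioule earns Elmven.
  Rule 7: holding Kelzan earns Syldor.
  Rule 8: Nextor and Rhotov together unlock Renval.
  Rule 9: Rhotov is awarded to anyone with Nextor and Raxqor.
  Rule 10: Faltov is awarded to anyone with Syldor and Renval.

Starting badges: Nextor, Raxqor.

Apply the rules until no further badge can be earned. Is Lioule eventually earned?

Lioule would need Faltov and Raxqor (Rule 2), but Faltov is never earned.

No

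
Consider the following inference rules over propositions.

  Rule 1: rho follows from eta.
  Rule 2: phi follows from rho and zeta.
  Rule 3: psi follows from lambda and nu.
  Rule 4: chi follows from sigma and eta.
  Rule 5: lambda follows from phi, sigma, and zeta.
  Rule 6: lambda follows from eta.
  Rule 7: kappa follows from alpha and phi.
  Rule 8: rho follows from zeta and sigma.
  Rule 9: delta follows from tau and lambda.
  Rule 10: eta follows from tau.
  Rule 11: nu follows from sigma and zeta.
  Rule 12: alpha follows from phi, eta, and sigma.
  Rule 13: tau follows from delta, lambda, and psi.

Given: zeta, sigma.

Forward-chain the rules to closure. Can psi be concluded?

zeta and sigma hold, so rho follows (Rule 8).
From sigma and zeta, Rule 11 gives nu.
From rho and zeta, Rule 2 gives phi.
From phi, sigma, and zeta, Rule 5 gives lambda.
lambda and nu hold, so psi follows (Rule 3).

Yes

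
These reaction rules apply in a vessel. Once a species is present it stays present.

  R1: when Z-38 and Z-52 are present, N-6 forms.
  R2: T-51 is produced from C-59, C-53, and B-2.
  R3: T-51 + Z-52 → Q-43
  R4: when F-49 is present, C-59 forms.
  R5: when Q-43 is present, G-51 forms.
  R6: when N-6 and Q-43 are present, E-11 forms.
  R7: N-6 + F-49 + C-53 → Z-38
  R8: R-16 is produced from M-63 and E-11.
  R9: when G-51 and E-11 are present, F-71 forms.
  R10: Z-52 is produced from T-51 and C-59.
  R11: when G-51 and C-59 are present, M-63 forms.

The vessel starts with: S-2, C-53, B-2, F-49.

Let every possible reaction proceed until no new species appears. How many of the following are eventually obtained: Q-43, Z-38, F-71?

F-49 present → C-59 forms (R4).
C-59, C-53, and B-2 present → T-51 forms (R2).
T-51 and C-59 present → Z-52 forms (R10).
T-51 and Z-52 present → Q-43 forms (R3).
Q-43: reached.
Z-38 would need N-6, F-49, and C-53 (R7), but N-6 never forms.
F-71 would need G-51 and E-11 (R9), but E-11 never forms.
Reached: Q-43 — 1 of the 3.

1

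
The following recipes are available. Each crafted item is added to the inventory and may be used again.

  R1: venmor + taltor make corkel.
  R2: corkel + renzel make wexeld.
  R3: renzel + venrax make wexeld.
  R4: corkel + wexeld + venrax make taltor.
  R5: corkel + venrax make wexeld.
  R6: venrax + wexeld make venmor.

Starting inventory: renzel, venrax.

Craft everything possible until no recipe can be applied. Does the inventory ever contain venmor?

Yes

renzel + venrax → wexeld (R3).
venrax + wexeld → venmor (R6).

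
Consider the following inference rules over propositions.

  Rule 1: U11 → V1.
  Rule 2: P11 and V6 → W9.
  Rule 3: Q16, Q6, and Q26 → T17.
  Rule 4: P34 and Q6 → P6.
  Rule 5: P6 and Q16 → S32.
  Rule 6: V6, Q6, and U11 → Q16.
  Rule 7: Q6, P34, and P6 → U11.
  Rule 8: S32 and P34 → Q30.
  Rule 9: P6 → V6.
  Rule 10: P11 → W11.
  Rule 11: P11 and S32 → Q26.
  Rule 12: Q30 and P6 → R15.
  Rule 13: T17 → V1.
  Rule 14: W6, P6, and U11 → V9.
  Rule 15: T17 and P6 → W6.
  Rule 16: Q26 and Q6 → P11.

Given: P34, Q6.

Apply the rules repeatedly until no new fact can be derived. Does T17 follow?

T17 would need Q16, Q6, and Q26 (Rule 3), but Q26 is never established.

No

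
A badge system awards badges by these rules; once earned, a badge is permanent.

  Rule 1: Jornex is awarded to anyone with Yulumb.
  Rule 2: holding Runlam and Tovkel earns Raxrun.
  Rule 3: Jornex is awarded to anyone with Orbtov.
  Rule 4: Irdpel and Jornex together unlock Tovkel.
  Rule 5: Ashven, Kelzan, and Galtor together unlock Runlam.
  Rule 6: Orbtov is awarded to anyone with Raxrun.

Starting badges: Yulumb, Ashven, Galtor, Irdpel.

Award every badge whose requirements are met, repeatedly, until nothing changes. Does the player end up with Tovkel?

With Yulumb, Jornex is earned (Rule 1).
With Irdpel and Jornex, Tovkel is earned (Rule 4).

Yes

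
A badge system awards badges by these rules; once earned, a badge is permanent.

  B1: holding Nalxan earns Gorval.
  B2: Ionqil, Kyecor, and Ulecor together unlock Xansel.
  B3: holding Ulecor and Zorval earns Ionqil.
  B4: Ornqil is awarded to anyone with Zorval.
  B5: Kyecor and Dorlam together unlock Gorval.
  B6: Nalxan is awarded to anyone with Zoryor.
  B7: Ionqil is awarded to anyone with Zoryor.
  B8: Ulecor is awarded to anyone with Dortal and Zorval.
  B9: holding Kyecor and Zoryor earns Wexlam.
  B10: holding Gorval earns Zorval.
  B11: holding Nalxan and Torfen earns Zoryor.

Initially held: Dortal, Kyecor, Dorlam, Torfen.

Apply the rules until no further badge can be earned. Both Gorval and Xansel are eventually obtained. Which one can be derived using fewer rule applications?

Gorval: With Kyecor and Dorlam, Gorval is earned (B5). [1 rule application]
Xansel: With Kyecor and Dorlam, Gorval is earned (B5). With Gorval, Zorval is earned (B10). With Dortal and Zorval, Ulecor is earned (B8). With Ulecor and Zorval, Ionqil is earned (B3). With Ionqil, Kyecor, and Ulecor, Xansel is earned (B2). [5 rule applications]
Gorval needs fewer.

Gorval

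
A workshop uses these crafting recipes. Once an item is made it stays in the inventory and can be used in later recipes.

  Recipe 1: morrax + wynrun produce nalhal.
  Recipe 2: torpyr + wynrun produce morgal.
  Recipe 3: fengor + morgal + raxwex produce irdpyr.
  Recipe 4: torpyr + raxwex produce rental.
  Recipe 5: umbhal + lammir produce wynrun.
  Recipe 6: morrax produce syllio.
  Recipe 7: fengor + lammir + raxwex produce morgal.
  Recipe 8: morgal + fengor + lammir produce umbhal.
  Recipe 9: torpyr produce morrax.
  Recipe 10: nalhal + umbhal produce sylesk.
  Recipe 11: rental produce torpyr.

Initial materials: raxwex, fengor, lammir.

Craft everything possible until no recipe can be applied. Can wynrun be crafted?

Yes

Using Recipe 7, fengor, lammir, and raxwex make morgal.
Using Recipe 8, morgal, fengor, and lammir make umbhal.
umbhal + lammir → wynrun (Recipe 5).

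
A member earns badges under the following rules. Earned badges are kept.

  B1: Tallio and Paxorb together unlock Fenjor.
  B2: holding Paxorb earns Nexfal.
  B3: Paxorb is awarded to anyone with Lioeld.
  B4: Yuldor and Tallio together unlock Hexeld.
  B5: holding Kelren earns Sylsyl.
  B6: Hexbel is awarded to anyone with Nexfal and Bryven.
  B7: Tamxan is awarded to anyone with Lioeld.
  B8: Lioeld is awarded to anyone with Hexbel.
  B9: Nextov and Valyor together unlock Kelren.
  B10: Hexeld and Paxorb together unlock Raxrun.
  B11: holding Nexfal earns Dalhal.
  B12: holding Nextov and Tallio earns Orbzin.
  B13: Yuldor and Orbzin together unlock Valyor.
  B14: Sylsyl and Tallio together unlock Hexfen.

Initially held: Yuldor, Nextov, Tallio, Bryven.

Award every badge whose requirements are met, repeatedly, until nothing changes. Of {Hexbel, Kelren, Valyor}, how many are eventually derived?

2

With Nextov and Tallio, Orbzin is earned (B12).
With Yuldor and Orbzin, Valyor is earned (B13).
With Nextov and Valyor, Kelren is earned (B9).
Hexbel would need Nexfal and Bryven (B6), but Nexfal is never earned.
Kelren: reached.
Valyor: reached.
Reached: Kelren and Valyor — 2 of the 3.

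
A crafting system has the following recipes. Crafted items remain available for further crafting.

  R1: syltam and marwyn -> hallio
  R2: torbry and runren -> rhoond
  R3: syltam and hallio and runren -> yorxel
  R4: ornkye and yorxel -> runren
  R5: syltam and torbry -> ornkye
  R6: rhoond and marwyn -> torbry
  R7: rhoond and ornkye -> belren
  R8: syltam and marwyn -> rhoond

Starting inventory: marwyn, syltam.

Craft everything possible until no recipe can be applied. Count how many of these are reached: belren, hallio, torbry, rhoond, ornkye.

5

syltam and marwyn -> hallio (R1).
syltam and marwyn -> rhoond (R8).
Using R6, rhoond and marwyn make torbry.
Using R5, syltam and torbry make ornkye.
rhoond and ornkye -> belren (R7).
belren: reached.
hallio: reached.
torbry: reached.
rhoond: reached.
ornkye: reached.
All 5 are reached.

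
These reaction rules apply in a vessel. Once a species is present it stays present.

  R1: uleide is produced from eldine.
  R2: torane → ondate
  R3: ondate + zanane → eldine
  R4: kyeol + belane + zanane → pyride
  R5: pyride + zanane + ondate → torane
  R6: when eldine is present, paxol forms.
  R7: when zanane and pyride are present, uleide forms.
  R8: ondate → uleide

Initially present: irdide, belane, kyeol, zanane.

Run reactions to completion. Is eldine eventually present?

eldine would need ondate and zanane (R3), but ondate never forms.

No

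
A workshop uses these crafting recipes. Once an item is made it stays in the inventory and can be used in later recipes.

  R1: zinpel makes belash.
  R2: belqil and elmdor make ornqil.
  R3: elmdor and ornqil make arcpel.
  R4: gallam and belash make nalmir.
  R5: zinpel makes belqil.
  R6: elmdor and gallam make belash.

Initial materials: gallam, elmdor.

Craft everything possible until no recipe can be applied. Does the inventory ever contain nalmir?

Yes

Using R6, elmdor and gallam make belash.
Using R4, gallam and belash make nalmir.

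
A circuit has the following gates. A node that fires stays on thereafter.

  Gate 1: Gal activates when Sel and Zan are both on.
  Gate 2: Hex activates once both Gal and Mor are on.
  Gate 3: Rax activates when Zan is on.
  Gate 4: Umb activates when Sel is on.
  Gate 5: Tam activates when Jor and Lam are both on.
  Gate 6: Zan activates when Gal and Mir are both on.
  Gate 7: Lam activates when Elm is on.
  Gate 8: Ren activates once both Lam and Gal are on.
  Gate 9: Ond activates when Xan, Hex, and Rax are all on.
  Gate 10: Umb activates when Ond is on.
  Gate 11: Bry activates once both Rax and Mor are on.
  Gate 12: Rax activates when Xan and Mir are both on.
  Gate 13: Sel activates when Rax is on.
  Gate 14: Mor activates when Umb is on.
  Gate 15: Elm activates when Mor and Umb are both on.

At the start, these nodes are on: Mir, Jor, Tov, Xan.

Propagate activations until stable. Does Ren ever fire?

Ren would need Lam and Gal (Gate 8), but Gal never turns on.

No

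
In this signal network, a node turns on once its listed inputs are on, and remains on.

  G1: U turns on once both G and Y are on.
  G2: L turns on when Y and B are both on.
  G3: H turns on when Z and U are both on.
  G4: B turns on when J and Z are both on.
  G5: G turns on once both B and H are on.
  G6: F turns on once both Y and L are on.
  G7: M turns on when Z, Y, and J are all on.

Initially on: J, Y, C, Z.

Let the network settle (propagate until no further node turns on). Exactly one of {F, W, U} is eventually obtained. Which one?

J and Z are on, so B turns on (G4).
Y and B are on, so L turns on (G2).
G6: Y and L on → F on.
No rule produces W, and it is not given. U would need G and Y (G1), but G never turns on.

F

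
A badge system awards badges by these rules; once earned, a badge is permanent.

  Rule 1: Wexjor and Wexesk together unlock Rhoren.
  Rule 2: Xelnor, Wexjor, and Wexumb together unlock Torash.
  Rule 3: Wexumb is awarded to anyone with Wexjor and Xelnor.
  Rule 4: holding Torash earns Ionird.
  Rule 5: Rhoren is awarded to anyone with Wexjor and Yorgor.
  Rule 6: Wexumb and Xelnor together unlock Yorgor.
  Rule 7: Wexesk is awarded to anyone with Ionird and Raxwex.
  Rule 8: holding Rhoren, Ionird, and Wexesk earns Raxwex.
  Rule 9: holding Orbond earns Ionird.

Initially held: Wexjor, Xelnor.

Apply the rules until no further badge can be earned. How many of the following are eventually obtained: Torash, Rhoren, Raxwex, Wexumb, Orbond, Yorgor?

With Wexjor and Xelnor, Wexumb is earned (Rule 3).
With Wexumb and Xelnor, Yorgor is earned (Rule 6).
With Xelnor, Wexjor, and Wexumb, Torash is earned (Rule 2).
With Wexjor and Yorgor, Rhoren is earned (Rule 5).
Torash: reached.
Rhoren: reached.
Raxwex would need Rhoren, Ionird, and Wexesk (Rule 8), but Wexesk is never earned.
Wexumb: reached.
No rule produces Orbond, and it is not given.
Yorgor: reached.
Reached: Torash, Rhoren, Wexumb, and Yorgor — 4 of the 6.

4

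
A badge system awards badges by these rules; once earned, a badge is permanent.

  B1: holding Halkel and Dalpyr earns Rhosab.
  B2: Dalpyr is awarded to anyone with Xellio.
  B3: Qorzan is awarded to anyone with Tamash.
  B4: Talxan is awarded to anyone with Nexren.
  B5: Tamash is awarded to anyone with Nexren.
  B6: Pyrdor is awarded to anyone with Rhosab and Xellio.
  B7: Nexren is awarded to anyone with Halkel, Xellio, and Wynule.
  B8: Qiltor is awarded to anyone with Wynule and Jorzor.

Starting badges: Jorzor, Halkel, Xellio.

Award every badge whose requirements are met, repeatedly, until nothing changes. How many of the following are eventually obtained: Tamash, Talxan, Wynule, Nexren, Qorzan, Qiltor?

0

Tamash would need Nexren (B5), but Nexren is never earned.
Talxan would need Nexren (B4), but Nexren is never earned.
No rule produces Wynule, and it is not given.
Nexren would need Halkel, Xellio, and Wynule (B7), but Wynule is never earned.
Qorzan would need Tamash (B3), but Tamash is never earned.
Qiltor would need Wynule and Jorzor (B8), but Wynule is never earned.
None of the 6 are reached.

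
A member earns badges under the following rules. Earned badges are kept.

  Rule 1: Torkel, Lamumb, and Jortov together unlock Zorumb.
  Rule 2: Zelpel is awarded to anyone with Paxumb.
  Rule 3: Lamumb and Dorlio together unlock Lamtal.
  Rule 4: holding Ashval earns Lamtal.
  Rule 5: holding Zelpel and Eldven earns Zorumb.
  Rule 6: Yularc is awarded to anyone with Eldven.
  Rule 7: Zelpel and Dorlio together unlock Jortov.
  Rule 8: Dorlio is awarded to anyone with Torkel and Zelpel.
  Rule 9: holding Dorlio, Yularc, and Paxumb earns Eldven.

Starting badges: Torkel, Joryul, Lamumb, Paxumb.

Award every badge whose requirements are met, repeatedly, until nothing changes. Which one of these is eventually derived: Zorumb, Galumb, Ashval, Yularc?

With Paxumb, Zelpel is earned (Rule 2).
With Torkel and Zelpel, Dorlio is earned (Rule 8).
With Zelpel and Dorlio, Jortov is earned (Rule 7).
With Torkel, Lamumb, and Jortov, Zorumb is earned (Rule 1).
Yularc would need Eldven (Rule 6), but Eldven is never earned. No rule produces Galumb, and it is not given. No rule produces Ashval, and it is not given.

Zorumb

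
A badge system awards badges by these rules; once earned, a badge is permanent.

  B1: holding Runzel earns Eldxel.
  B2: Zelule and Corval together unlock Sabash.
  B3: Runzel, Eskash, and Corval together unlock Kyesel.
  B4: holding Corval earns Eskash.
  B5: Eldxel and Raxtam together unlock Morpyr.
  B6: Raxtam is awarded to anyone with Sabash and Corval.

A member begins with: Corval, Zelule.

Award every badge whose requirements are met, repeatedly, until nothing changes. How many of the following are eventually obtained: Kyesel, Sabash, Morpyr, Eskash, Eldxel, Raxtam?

3

With Zelule and Corval, Sabash is earned (B2).
With Corval, Eskash is earned (B4).
With Sabash and Corval, Raxtam is earned (B6).
Kyesel would need Runzel, Eskash, and Corval (B3), but Runzel is never earned.
Sabash: reached.
Morpyr would need Eldxel and Raxtam (B5), but Eldxel is never earned.
Eskash: reached.
Eldxel would need Runzel (B1), but Runzel is never earned.
Raxtam: reached.
Reached: Sabash, Eskash, and Raxtam — 3 of the 6.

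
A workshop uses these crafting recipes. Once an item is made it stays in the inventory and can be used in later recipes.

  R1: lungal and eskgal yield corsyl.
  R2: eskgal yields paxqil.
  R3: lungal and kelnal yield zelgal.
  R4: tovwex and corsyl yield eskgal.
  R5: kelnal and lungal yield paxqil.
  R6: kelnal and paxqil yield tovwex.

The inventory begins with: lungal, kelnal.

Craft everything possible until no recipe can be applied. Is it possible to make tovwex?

Yes

kelnal and lungal → paxqil (R5).
Using R6, kelnal and paxqil make tovwex.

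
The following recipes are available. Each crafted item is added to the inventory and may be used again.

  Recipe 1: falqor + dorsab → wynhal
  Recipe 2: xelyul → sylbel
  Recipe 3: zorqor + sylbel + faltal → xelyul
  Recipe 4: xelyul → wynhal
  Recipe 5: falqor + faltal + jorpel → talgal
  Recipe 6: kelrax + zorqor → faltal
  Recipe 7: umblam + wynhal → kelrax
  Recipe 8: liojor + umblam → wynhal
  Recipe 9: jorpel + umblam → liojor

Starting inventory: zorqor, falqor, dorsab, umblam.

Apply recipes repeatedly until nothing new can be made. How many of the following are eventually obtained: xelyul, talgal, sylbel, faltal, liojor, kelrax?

Using Recipe 1, falqor and dorsab make wynhal.
umblam + wynhal → kelrax (Recipe 7).
kelrax + zorqor → faltal (Recipe 6).
xelyul would need zorqor, sylbel, and faltal (Recipe 3), but sylbel is never obtained.
talgal would need falqor, faltal, and jorpel (Recipe 5), but jorpel is never obtained.
sylbel would need xelyul (Recipe 2), but xelyul is never obtained.
faltal: reached.
liojor would need jorpel and umblam (Recipe 9), but jorpel is never obtained.
kelrax: reached.
Reached: faltal and kelrax — 2 of the 6.

2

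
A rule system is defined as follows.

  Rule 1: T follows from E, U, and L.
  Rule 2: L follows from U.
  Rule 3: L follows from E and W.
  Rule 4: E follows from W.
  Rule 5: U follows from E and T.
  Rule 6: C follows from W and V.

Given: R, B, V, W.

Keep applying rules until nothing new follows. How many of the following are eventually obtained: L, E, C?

From W, Rule 4 gives E.
From W and V, Rule 6 gives C.
From E and W, Rule 3 gives L.
L: reached.
E: reached.
C: reached.
All 3 are reached.

3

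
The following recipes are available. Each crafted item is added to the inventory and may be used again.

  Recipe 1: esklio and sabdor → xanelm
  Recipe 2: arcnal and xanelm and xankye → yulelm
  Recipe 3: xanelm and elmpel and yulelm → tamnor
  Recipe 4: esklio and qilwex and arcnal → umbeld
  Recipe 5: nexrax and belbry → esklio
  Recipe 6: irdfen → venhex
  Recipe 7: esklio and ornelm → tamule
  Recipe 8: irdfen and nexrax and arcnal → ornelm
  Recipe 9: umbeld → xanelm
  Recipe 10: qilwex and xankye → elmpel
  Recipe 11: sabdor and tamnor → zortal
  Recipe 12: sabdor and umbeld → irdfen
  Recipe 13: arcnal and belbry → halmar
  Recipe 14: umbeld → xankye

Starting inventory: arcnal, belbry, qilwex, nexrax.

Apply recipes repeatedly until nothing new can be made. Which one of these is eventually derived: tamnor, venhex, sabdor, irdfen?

nexrax and belbry → esklio (Recipe 5).
esklio and qilwex and arcnal → umbeld (Recipe 4).
Using Recipe 14, umbeld makes xankye.
umbeld → xanelm (Recipe 9).
qilwex and xankye → elmpel (Recipe 10).
arcnal and xanelm and xankye → yulelm (Recipe 2).
xanelm and elmpel and yulelm → tamnor (Recipe 3).
venhex would need irdfen (Recipe 6), but irdfen is never obtained. irdfen would need sabdor and umbeld (Recipe 12), but sabdor is never obtained. No rule produces sabdor, and it is not given.

tamnor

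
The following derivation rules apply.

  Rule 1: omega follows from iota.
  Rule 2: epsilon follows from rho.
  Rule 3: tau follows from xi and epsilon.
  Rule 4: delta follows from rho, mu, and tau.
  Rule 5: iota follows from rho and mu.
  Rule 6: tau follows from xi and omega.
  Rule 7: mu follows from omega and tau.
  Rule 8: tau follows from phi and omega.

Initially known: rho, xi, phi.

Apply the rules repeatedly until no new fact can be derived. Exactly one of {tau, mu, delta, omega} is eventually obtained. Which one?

tau

rho holds, so epsilon follows (Rule 2).
xi and epsilon hold, so tau follows (Rule 3).
delta would need rho, mu, and tau (Rule 4), but mu is never established. omega would need iota (Rule 1), but iota is never established. mu would need omega and tau (Rule 7), but omega is never established.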